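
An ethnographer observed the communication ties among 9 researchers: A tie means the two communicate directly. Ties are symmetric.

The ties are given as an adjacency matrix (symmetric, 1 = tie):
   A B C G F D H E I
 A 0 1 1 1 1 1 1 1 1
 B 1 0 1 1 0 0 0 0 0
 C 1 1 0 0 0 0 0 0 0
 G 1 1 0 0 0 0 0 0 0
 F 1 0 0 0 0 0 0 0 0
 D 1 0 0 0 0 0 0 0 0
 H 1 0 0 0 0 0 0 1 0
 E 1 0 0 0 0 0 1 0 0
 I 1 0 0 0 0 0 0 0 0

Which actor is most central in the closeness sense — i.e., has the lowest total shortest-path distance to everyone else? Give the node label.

A

Farness (sum of distances to all others) for each node — A:8, B:13, C:14, D:15, E:14, F:15, G:14, H:14, I:15.
The smallest farness is 8, for A, so A has the highest closeness.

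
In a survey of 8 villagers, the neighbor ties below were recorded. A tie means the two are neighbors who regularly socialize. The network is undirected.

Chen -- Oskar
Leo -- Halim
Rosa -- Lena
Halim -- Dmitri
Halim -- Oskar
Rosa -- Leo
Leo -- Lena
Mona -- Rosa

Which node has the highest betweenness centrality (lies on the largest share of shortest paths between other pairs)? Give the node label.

Unnormalized betweenness of each node: Chen:0, Dmitri:0, Halim:14, Lena:0, Leo:12, Mona:0, Oskar:6, Rosa:6.
Halim has the largest value, 14, making it the main broker — the node through which the most shortest paths run.

Halim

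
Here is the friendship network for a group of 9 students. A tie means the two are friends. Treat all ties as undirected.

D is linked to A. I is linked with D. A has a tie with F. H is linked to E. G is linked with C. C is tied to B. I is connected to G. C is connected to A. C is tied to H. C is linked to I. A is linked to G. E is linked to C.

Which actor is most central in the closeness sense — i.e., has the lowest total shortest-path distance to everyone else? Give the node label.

C

Farness (sum of distances to all others) for each node — A:12, B:17, C:10, D:17, E:16, F:19, G:13, H:16, I:14.
The smallest farness is 10, for C, so C has the highest closeness.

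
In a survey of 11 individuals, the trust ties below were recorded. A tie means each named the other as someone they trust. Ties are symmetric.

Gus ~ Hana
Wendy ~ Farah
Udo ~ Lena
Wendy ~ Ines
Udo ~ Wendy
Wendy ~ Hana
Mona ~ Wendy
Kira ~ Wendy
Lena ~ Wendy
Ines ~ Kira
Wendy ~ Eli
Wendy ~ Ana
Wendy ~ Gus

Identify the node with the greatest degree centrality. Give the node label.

Degrees — Ana:1, Eli:1, Farah:1, Gus:2, Hana:2, Ines:2, Kira:2, Lena:2, Mona:1, Udo:2, Wendy:10.
The maximum is 10, attained only by Wendy.

Wendy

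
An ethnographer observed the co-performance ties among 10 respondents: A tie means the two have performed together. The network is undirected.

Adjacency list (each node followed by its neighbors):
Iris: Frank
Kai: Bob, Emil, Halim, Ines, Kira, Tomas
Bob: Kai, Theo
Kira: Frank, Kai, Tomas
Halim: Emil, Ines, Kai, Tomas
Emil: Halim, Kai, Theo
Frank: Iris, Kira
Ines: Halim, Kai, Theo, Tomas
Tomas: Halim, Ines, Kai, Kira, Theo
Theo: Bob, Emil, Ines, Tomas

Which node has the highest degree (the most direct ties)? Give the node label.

Kai

Degrees — Bob:2, Emil:3, Frank:2, Halim:4, Ines:4, Iris:1, Kai:6, Kira:3, Theo:4, Tomas:5.
The maximum is 6, attained only by Kai.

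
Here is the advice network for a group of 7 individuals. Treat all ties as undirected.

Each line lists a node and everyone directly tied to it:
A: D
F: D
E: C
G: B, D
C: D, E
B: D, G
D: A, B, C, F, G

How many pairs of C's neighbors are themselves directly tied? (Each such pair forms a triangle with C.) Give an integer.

0

C's neighbors are D and E, but none of them are tied to each other, so no triangle contains C.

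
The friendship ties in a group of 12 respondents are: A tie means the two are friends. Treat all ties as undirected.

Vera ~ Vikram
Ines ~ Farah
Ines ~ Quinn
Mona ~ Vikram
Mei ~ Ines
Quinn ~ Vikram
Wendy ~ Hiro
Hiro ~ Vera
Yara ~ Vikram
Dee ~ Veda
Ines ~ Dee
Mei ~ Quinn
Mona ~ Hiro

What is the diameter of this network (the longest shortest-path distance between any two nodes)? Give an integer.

Eccentricity of each node (its greatest distance to any other): Dee:6, Farah:6, Hiro:6, Ines:5, Mei:5, Mona:5, Quinn:4, Veda:7, Vera:5, Vikram:4, Wendy:7, Yara:5.
The maximum eccentricity is 7, realized for instance by the pair Wendy–Veda via Wendy – Hiro – Vera – Vikram – Quinn – Ines – Dee – Veda. So the diameter is 7.

7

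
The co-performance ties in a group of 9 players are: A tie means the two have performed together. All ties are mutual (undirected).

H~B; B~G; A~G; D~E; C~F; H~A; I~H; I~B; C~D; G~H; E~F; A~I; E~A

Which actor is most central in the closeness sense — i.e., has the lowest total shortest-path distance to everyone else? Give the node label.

Farness (sum of distances to all others) for each node — A:13, B:21, C:24, D:19, E:14, F:19, G:17, H:16, I:17.
The smallest farness is 13, for A, so A has the highest closeness.

A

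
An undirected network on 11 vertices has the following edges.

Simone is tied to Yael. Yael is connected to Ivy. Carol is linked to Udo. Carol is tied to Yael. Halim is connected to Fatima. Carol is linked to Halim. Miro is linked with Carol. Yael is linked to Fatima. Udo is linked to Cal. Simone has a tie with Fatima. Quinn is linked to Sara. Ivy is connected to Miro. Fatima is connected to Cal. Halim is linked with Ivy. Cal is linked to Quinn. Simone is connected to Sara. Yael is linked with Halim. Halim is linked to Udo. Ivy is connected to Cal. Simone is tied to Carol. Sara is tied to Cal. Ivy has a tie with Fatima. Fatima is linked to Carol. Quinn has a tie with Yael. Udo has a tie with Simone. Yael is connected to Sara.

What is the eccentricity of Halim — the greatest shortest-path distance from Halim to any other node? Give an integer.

2

Distances from Halim: Cal:2, Carol:1, Fatima:1, Ivy:1, Miro:2, Quinn:2, Sara:2, Simone:2, Udo:1, Yael:1.
The largest is 2 (to Sara, Simone, Quinn, Miro, and Cal), so the eccentricity of Halim is 2.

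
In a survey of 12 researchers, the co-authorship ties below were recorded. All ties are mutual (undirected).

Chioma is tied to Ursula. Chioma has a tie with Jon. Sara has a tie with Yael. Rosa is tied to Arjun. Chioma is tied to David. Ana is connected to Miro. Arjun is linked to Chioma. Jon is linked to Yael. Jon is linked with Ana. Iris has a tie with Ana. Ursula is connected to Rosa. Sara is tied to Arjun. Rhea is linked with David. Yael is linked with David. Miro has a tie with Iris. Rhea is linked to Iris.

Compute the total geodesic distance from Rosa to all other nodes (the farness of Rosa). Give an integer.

33

Distances from Rosa: Ana:4, Arjun:1, Chioma:2, David:3, Iris:5, Jon:3, Miro:5, Rhea:4, Sara:2, Ursula:1, Yael:3.
Sum = 4 + 1 + 2 + 3 + 5 + 3 + 5 + 4 + 2 + 1 + 3 = 33.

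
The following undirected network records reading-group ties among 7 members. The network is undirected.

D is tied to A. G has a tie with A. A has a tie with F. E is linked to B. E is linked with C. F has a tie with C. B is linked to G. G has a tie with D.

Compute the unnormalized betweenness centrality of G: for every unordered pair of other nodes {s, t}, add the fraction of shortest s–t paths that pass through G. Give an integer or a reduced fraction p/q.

Pairs whose geodesics pass through G — F–B: 1/2; E–D: 1; E–A: 1/2; B–D: 1; B–A: 1.
All other pairs contribute 0.
Summing the contributions gives betweenness(G) = 4.

4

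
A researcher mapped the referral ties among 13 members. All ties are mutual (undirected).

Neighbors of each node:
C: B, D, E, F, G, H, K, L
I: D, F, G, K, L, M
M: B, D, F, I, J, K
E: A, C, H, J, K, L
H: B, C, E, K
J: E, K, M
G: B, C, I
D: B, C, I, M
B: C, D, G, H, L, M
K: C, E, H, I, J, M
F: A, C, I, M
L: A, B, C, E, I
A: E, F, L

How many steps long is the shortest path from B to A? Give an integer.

One shortest route is B – L – A, which uses 2 edges, and B and A are not directly tied, so nothing shorter exists. So d(B,A) = 2.

2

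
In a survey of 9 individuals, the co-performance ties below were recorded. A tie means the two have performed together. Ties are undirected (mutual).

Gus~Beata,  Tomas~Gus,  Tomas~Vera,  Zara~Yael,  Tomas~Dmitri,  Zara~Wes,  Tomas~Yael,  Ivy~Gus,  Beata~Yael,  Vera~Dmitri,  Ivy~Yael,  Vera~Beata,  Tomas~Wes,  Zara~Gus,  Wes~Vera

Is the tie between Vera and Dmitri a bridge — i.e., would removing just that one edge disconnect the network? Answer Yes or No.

Even without that edge, Vera still reaches Dmitri via Vera – Tomas – Dmitri, so the network stays connected. Not a bridge.

No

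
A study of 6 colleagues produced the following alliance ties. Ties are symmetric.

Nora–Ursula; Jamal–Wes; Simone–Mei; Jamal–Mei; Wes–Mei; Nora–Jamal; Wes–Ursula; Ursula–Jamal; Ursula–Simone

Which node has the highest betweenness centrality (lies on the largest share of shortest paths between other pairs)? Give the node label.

Ursula

Unnormalized betweenness of each node: Jamal:11/6, Mei:1, Nora:0, Simone:1/3, Ursula:5/2, Wes:1/3.
Ursula has the largest value, 5/2, making it the main broker — the node through which the most shortest paths run.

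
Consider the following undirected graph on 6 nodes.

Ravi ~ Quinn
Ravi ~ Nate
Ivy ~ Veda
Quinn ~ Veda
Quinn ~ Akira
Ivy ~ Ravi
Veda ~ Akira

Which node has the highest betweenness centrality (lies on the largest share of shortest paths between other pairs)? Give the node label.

Unnormalized betweenness of each node: Akira:0, Ivy:1, Nate:0, Quinn:3, Ravi:9/2, Veda:3/2.
Ravi has the largest value, 9/2, making it the main broker — the node through which the most shortest paths run.

Ravi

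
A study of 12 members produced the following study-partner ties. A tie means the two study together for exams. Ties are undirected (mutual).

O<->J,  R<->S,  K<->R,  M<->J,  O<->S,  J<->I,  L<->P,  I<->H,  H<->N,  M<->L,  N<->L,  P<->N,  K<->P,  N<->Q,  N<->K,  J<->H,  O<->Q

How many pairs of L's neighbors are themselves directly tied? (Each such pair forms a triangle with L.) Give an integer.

L's neighbors: M, N, and P.
Neighbor pairs that are themselves tied: L–N–P. Each forms one triangle with L, for 1 in total.

1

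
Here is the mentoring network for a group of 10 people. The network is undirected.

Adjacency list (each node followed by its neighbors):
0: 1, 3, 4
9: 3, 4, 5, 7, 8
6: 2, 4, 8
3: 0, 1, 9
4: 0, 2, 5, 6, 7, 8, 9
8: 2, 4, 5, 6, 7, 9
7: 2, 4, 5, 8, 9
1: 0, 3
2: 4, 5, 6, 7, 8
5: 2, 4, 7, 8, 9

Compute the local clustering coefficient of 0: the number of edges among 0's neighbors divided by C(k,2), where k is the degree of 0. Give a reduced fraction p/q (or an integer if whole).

1/3

0's neighbors: 1, 3, and 4 (k = 3).
Possible neighbor pairs: C(3,2) = 3. Edges among them: 1–3 → e = 1.
Clustering(0) = 1/3.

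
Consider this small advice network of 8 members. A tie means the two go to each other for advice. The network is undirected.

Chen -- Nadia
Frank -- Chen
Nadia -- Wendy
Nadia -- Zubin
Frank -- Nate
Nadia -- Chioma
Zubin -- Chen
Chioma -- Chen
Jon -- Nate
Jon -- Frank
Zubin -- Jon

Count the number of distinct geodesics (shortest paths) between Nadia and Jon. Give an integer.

1

The shortest distance is 2, and the only length-2 path is Nadia–Zubin–Jon. So there is exactly 1 shortest path.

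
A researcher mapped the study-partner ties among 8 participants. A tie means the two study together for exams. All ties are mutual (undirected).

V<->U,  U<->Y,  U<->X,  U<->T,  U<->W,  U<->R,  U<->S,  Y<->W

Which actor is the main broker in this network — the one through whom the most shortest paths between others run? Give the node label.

Unnormalized betweenness of each node: R:0, S:0, T:0, U:20, V:0, W:0, X:0, Y:0.
U has the largest value, 20, making it the main broker — the node through which the most shortest paths run.

U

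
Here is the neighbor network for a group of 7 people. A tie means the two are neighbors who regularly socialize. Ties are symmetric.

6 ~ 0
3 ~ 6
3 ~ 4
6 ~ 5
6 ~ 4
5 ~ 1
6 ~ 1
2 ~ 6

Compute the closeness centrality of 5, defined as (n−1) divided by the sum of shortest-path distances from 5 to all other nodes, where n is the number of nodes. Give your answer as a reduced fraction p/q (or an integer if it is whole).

3/5

Distances from 5: 0:2, 1:1, 2:2, 3:2, 4:2, 6:1. Sum = 10.
n = 7, so closeness = 6/10 = 3/5.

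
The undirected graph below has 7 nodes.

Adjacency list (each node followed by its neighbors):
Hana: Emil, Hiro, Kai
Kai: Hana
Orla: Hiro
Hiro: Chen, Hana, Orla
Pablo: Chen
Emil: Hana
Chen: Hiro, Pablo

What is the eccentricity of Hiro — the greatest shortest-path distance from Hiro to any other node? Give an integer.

2

Distances from Hiro: Chen:1, Emil:2, Hana:1, Kai:2, Orla:1, Pablo:2.
The largest is 2 (to Pablo, Kai, and Emil), so the eccentricity of Hiro is 2.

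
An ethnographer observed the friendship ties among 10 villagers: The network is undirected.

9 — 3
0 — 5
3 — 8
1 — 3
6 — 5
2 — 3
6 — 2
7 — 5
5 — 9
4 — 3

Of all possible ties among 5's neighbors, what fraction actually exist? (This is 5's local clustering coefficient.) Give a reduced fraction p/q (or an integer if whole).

5's neighbors: 0, 6, 7, and 9 (k = 4).
Possible neighbor pairs: C(4,2) = 6. Edges among them: none → e = 0.
Clustering(5) = 0/6 = 0.

0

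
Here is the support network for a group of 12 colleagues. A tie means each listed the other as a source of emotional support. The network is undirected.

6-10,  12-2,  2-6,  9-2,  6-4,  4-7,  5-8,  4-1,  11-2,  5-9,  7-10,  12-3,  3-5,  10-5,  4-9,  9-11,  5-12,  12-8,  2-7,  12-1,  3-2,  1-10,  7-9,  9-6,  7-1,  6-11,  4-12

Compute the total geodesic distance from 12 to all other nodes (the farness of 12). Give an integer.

16

Distances from 12: 1:1, 2:1, 3:1, 4:1, 5:1, 6:2, 7:2, 8:1, 9:2, 10:2, 11:2.
Sum = 1 + 1 + 1 + 1 + 1 + 2 + 2 + 1 + 2 + 2 + 2 = 16.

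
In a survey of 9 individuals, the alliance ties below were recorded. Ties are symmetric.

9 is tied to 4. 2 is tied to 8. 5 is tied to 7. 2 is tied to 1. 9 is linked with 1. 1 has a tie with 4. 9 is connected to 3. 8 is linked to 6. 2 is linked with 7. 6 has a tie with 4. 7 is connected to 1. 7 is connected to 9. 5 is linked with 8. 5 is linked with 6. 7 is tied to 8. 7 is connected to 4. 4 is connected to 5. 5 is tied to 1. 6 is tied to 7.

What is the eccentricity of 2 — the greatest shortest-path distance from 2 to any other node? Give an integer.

Distances from 2: 1:1, 3:3, 4:2, 5:2, 6:2, 7:1, 8:1, 9:2.
The largest is 3 (to 3), so the eccentricity of 2 is 3.

3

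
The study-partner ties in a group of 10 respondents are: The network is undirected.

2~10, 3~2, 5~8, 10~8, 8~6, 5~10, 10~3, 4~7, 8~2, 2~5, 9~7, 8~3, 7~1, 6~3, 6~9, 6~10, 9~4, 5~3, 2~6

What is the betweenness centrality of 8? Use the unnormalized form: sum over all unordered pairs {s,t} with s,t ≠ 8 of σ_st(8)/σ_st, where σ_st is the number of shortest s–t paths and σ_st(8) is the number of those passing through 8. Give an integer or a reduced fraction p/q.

5/4

Pairs whose geodesics pass through 8 — 5–6: 1/4; 5–9: 1/4; 5–4: 1/4; 5–1: 1/4; 5–7: 1/4.
All other pairs contribute 0.
Summing the contributions gives betweenness(8) = 5/4.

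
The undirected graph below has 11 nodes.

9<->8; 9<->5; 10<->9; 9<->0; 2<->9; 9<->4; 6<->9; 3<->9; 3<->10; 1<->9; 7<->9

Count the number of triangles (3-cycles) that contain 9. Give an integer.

1

9's neighbors: 0, 1, 2, 3, 4, 5, 6, 7, 8, and 10.
Neighbor pairs that are themselves tied: 9–3–10. Each forms one triangle with 9, for 1 in total.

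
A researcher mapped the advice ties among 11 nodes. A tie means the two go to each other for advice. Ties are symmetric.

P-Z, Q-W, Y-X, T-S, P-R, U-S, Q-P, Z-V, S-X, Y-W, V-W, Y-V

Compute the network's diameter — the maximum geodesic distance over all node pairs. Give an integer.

7

Eccentricity of each node (its greatest distance to any other): P:6, Q:5, R:7, S:6, T:7, U:7, V:4, W:4, X:5, Y:4, Z:5.
The maximum eccentricity is 7, realized for instance by the pair R–T via R – P – Z – V – Y – X – S – T. So the diameter is 7.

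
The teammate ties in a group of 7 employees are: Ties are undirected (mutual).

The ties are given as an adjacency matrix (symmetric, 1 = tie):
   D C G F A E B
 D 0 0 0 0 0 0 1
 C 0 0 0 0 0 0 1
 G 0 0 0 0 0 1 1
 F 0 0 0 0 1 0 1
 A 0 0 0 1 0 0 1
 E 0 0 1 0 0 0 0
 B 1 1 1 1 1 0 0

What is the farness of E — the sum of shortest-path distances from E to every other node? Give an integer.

15

Distances from E: A:3, B:2, C:3, D:3, F:3, G:1.
Sum = 3 + 2 + 3 + 3 + 3 + 1 = 15.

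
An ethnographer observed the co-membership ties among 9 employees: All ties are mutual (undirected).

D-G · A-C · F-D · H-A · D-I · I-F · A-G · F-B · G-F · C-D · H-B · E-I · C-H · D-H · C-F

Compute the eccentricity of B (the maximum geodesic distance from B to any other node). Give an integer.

Distances from B: A:2, C:2, D:2, E:3, F:1, G:2, H:1, I:2.
The largest is 3 (to E), so the eccentricity of B is 3.

3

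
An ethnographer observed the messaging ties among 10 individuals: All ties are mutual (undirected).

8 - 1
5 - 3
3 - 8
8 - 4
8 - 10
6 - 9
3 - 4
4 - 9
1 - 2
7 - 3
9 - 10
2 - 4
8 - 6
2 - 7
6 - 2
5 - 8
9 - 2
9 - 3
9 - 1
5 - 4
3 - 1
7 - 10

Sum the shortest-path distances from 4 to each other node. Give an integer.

Distances from 4: 1:2, 2:1, 3:1, 5:1, 6:2, 7:2, 8:1, 9:1, 10:2.
Sum = 2 + 1 + 1 + 1 + 2 + 2 + 1 + 1 + 2 = 13.

13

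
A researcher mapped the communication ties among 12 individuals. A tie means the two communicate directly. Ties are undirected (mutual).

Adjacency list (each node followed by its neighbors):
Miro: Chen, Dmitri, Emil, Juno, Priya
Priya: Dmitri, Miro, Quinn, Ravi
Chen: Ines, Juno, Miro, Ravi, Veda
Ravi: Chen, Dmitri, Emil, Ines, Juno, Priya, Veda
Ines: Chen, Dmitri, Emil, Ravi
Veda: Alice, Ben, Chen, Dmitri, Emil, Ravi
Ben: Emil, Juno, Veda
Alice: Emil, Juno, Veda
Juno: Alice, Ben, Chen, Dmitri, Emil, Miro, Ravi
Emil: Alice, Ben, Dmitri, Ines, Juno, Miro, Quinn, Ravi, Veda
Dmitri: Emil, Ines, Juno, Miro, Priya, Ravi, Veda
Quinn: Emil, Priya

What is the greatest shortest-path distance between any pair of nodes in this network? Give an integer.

3

Eccentricity of each node (its greatest distance to any other): Alice:3, Ben:3, Chen:3, Dmitri:2, Emil:2, Ines:2, Juno:2, Miro:2, Priya:3, Quinn:3, Ravi:2, Veda:2.
The maximum eccentricity is 3, realized for instance by the pair Ben–Priya via Ben – Veda – Ravi – Priya. So the diameter is 3.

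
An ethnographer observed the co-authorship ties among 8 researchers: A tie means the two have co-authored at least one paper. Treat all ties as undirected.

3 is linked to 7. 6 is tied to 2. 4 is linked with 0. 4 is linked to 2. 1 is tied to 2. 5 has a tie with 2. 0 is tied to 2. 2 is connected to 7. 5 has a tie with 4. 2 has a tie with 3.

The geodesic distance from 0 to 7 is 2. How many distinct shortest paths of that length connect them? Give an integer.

1

The shortest distance is 2, and the only length-2 path is 0–2–7. So there is exactly 1 shortest path.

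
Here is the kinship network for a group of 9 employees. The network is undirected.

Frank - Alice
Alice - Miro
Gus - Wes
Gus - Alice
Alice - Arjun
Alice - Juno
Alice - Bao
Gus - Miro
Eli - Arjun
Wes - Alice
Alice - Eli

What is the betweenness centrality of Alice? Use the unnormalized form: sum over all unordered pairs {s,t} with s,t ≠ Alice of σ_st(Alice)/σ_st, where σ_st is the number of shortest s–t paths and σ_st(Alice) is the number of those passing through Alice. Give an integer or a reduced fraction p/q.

Pairs whose geodesics pass through Alice — Gus–Eli: 1; Gus–Bao: 1; Gus–Arjun: 1; Gus–Juno: 1; Gus–Frank: 1; Wes–Eli: 1; Wes–Bao: 1; Wes–Arjun: 1; Wes–Juno: 1; Wes–Miro: 1/2; Wes–Frank: 1; Eli–Bao: 1; Eli–Juno: 1; Eli–Miro: 1 … (+11 more pairs).
All other pairs contribute 0.
Summing the contributions gives betweenness(Alice) = 49/2.

49/2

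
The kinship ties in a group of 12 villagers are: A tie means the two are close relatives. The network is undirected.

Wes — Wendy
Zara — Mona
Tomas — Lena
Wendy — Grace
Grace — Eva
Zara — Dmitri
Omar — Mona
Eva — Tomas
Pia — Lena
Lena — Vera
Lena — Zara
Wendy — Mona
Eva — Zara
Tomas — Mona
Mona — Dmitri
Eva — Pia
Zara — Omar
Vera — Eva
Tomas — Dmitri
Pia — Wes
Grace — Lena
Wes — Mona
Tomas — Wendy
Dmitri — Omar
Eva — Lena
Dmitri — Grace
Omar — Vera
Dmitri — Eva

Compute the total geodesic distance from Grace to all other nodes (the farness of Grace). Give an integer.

18

Distances from Grace: Dmitri:1, Eva:1, Lena:1, Mona:2, Omar:2, Pia:2, Tomas:2, Vera:2, Wendy:1, Wes:2, Zara:2.
Sum = 1 + 1 + 1 + 2 + 2 + 2 + 2 + 2 + 1 + 2 + 2 = 18.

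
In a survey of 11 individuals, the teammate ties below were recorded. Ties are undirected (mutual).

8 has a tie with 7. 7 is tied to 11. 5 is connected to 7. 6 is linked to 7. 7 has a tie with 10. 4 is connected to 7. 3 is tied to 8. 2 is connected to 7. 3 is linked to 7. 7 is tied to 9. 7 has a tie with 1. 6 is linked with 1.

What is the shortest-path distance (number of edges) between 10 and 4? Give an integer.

2

One shortest route is 10 – 7 – 4, which uses 2 edges, and 10 and 4 are not directly tied, so nothing shorter exists. So d(10,4) = 2.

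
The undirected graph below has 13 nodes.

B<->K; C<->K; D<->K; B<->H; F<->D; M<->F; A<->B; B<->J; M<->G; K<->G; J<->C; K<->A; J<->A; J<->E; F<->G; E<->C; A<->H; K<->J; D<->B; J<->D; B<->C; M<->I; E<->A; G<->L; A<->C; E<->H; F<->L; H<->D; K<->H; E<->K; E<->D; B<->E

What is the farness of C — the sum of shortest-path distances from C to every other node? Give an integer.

Distances from C: A:1, B:1, D:2, E:1, F:3, G:2, H:2, I:4, J:1, K:1, L:3, M:3.
Sum = 1 + 1 + 2 + 1 + 3 + 2 + 2 + 4 + 1 + 1 + 3 + 3 = 24.

24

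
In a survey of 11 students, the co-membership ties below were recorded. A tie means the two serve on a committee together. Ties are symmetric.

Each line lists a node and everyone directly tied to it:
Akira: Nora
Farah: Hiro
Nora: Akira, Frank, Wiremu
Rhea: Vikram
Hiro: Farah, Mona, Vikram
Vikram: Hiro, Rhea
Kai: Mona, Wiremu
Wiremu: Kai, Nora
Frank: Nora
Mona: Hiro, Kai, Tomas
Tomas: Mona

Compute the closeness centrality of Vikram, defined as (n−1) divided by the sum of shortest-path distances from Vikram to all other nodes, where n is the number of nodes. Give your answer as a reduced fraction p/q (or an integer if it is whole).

Distances from Vikram: Akira:6, Farah:2, Frank:6, Hiro:1, Kai:3, Mona:2, Nora:5, Rhea:1, Tomas:3, Wiremu:4. Sum = 33.
n = 11, so closeness = 10/33.

10/33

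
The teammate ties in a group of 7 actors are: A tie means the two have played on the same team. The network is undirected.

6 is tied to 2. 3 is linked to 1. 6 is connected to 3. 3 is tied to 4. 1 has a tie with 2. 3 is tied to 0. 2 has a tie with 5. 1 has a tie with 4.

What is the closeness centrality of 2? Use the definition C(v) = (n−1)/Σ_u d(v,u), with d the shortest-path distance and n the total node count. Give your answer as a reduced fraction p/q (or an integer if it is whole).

3/5

Distances from 2: 0:3, 1:1, 3:2, 4:2, 5:1, 6:1. Sum = 10.
n = 7, so closeness = 6/10 = 3/5.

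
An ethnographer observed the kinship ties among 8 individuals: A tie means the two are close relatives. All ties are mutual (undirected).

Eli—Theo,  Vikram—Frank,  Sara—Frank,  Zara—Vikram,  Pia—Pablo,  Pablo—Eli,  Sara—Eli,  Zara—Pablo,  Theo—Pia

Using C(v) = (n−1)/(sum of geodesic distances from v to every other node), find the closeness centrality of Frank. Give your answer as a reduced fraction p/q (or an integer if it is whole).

Distances from Frank: Eli:2, Pablo:3, Pia:4, Sara:1, Theo:3, Vikram:1, Zara:2. Sum = 16.
n = 8, so closeness = 7/16.

7/16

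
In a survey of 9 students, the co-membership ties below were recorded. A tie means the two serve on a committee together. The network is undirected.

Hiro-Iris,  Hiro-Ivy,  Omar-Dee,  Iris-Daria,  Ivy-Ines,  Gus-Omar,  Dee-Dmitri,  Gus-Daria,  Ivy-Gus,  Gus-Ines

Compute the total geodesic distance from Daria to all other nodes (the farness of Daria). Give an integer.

Distances from Daria: Dee:3, Dmitri:4, Gus:1, Hiro:2, Ines:2, Iris:1, Ivy:2, Omar:2.
Sum = 3 + 4 + 1 + 2 + 2 + 1 + 2 + 2 = 17.

17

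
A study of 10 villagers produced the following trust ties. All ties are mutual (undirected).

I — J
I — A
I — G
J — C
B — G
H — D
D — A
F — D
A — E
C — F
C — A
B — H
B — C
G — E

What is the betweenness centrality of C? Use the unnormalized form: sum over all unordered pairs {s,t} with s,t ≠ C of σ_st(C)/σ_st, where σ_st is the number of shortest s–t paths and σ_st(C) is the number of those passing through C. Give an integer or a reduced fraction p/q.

Pairs whose geodesics pass through C — A–J: 1/2; A–F: 1/2; A–B: 1; I–F: 2/3; J–F: 1; J–D: 2/3; J–H: 1; J–B: 1; J–E: 1/3; F–B: 1; F–G: 1; F–E: 1/2.
All other pairs contribute 0.
Summing the contributions gives betweenness(C) = 55/6.

55/6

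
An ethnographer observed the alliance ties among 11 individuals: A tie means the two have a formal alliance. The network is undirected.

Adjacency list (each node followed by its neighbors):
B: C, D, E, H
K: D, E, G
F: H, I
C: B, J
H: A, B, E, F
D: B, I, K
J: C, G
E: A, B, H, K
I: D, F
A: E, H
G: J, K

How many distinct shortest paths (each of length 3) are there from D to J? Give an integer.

2

The shortest distance is 3. The length-3 paths are: D–B–C–J; D–K–G–J.
That gives 2 distinct shortest paths.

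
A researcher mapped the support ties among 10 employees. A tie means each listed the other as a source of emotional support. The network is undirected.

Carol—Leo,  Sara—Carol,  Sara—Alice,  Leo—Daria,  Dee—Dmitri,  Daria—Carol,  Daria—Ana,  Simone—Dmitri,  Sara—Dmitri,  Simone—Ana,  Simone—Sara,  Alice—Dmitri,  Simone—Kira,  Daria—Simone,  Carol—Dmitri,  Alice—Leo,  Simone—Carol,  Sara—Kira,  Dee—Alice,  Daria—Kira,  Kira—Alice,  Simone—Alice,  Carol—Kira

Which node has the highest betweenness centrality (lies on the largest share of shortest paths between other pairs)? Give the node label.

Simone

Unnormalized betweenness of each node: Alice:361/60, Ana:0, Carol:59/20, Daria:8/3, Dee:0, Dmitri:31/10, Kira:16/15, Leo:11/15, Sara:9/20, Simone:421/60.
Simone has the largest value, 421/60, making it the main broker — the node through which the most shortest paths run.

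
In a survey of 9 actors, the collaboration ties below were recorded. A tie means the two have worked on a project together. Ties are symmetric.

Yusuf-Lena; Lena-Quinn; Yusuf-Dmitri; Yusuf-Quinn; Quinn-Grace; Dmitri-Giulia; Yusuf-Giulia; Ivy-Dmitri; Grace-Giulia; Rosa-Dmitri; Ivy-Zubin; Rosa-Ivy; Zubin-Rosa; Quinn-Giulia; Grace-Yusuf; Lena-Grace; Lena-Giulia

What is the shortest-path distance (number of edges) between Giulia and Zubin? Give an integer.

One shortest route is Giulia – Dmitri – Ivy – Zubin, which uses 3 edges, and at distance 2 from Giulia we only reach {Ivy, Rosa}, which does not include Zubin. So d(Giulia,Zubin) = 3.

3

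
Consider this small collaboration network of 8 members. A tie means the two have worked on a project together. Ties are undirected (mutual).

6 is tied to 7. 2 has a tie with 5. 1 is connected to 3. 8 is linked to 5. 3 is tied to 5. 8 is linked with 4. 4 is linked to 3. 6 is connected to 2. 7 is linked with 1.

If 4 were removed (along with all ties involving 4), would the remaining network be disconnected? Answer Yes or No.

Even without 4, every remaining node can still reach every other (the residual graph is connected), so 4 is not a cut vertex.

No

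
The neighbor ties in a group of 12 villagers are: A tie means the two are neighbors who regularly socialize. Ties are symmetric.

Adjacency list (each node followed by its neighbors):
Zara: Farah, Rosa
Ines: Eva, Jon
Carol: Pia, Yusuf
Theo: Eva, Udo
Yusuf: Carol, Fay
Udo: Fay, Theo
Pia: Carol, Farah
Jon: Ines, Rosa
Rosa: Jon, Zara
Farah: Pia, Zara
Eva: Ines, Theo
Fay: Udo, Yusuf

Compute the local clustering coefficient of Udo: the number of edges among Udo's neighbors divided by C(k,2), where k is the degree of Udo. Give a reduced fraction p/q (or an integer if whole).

0

Udo's neighbors: Fay and Theo (k = 2).
Possible neighbor pairs: C(2,2) = 1. Edges among them: none → e = 0.
Clustering(Udo) = 0/1.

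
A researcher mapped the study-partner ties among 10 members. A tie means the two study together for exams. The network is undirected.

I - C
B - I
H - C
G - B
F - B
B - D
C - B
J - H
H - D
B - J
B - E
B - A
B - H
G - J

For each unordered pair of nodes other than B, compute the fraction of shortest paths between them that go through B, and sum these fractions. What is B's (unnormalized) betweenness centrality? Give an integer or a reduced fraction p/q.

57/2

Pairs whose geodesics pass through B — I–H: 1/2; I–G: 1; I–F: 1; I–J: 1; I–D: 1; I–E: 1; I–A: 1; H–G: 1/2; H–F: 1; H–E: 1; H–A: 1; G–F: 1; G–D: 1; G–E: 1 … (+17 more pairs).
All other pairs contribute 0.
Summing the contributions gives betweenness(B) = 57/2.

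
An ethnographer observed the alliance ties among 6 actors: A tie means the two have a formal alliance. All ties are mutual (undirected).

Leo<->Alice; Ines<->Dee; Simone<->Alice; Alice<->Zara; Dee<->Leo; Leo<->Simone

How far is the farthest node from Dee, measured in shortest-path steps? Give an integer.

3

Distances from Dee: Alice:2, Ines:1, Leo:1, Simone:2, Zara:3.
The largest is 3 (to Zara), so the eccentricity of Dee is 3.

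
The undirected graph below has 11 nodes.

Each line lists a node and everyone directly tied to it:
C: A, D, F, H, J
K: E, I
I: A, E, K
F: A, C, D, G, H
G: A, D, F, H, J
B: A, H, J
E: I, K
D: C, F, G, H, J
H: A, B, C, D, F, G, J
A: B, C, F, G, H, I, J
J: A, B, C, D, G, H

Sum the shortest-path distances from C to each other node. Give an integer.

17

Distances from C: A:1, B:2, D:1, E:3, F:1, G:2, H:1, I:2, J:1, K:3.
Sum = 1 + 2 + 1 + 3 + 1 + 2 + 1 + 2 + 1 + 3 = 17.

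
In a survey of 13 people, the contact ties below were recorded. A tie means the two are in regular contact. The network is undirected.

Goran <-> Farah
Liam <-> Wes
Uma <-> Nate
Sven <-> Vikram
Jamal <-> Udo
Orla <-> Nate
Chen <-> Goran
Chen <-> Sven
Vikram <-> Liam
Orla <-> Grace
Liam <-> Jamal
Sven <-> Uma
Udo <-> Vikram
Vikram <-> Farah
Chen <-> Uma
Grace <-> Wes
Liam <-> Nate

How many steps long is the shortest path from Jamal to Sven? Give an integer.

One shortest route is Jamal – Udo – Vikram – Sven, which uses 3 edges, and at distance 2 from Jamal we only reach {Nate, Vikram, Wes}, which does not include Sven. So d(Jamal,Sven) = 3.

3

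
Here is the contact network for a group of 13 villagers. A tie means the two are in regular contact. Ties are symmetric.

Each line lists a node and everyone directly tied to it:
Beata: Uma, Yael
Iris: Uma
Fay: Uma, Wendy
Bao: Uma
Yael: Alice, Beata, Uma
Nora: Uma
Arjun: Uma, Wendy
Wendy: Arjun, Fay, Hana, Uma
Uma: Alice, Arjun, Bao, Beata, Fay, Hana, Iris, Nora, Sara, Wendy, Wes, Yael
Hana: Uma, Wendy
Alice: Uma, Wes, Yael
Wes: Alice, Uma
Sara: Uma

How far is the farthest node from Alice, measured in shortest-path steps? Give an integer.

2

Distances from Alice: Arjun:2, Bao:2, Beata:2, Fay:2, Hana:2, Iris:2, Nora:2, Sara:2, Uma:1, Wendy:2, Wes:1, Yael:1.
The largest is 2 (to Hana, Iris, Sara, Beata, Wendy, Arjun, Nora, Fay, and Bao), so the eccentricity of Alice is 2.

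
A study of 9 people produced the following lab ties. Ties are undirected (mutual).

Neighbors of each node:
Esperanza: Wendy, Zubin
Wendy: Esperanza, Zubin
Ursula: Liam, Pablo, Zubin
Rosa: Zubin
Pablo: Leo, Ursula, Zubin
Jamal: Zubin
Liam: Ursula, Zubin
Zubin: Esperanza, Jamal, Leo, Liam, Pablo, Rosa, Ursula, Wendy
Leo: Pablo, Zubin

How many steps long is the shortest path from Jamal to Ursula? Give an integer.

2

One shortest route is Jamal – Zubin – Ursula, which uses 2 edges, and Jamal and Ursula are not directly tied, so nothing shorter exists. So d(Jamal,Ursula) = 2.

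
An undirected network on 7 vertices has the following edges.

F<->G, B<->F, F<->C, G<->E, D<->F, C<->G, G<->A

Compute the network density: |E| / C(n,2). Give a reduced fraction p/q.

There are 7 edges and 7 nodes, so the maximum possible is C(7,2) = 21.
Density = 7/21 = 1/3.

1/3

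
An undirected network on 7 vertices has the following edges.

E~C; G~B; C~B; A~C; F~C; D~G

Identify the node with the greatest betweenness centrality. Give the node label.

Unnormalized betweenness of each node: A:0, B:8, C:12, D:0, E:0, F:0, G:5.
C has the largest value, 12, making it the main broker — the node through which the most shortest paths run.

C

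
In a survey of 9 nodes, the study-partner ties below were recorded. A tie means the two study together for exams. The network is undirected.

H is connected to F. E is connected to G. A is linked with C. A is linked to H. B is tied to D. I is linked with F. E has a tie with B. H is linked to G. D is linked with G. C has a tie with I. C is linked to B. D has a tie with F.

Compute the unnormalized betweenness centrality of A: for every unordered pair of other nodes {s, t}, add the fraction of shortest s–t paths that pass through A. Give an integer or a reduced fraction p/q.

Pairs whose geodesics pass through A — B–H: 1/4; G–C: 1/3; H–C: 1.
All other pairs contribute 0.
Summing the contributions gives betweenness(A) = 19/12.

19/12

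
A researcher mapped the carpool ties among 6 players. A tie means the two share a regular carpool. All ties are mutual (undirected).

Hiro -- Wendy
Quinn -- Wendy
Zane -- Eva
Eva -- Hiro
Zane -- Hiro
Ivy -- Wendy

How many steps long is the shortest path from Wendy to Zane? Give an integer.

2

One shortest route is Wendy – Hiro – Zane, which uses 2 edges, and Wendy and Zane are not directly tied, so nothing shorter exists. So d(Wendy,Zane) = 2.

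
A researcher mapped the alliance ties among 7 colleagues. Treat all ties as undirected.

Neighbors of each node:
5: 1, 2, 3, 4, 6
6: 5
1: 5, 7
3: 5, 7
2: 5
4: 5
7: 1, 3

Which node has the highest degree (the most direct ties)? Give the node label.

5

Degrees — 1:2, 2:1, 3:2, 4:1, 5:5, 6:1, 7:2.
The maximum is 5, attained only by 5.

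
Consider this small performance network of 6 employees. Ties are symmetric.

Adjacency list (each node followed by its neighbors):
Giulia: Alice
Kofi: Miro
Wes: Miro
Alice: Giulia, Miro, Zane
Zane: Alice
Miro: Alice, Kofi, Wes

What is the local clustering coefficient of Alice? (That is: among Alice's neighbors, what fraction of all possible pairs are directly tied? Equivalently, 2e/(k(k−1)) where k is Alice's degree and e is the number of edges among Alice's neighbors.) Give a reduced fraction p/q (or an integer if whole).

0

Alice's neighbors: Giulia, Miro, and Zane (k = 3).
Possible neighbor pairs: C(3,2) = 3. Edges among them: none → e = 0.
Clustering(Alice) = 0/3 = 0.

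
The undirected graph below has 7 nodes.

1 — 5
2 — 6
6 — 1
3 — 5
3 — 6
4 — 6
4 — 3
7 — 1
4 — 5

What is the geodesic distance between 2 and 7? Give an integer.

One shortest route is 2 – 6 – 1 – 7, which uses 3 edges, and at distance 2 from 2 we only reach {1, 3, 4}, which does not include 7. So d(2,7) = 3.

3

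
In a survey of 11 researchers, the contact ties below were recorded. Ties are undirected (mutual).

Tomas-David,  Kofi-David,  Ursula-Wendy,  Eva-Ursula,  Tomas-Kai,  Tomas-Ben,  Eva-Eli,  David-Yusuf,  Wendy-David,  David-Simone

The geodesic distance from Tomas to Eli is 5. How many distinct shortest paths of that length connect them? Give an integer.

The shortest distance is 5, and the only length-5 path is Tomas–David–Wendy–Ursula–Eva–Eli. So there is exactly 1 shortest path.

1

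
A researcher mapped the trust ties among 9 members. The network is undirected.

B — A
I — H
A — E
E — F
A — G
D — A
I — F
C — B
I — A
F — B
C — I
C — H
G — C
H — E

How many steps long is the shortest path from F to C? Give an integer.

2

One shortest route is F – I – C, which uses 2 edges, and F and C are not directly tied, so nothing shorter exists. So d(F,C) = 2.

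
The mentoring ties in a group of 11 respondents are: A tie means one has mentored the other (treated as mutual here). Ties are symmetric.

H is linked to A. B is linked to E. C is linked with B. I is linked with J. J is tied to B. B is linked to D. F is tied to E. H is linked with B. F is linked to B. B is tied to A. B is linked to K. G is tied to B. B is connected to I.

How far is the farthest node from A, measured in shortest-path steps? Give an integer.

Distances from A: B:1, C:2, D:2, E:2, F:2, G:2, H:1, I:2, J:2, K:2.
The largest is 2 (to G, F, D, E, C, J, K, and I), so the eccentricity of A is 2.

2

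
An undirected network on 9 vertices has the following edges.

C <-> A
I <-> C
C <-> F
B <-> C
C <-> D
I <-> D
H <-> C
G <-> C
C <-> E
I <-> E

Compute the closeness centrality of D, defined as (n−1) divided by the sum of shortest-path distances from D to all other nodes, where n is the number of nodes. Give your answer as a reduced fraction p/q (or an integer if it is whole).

4/7

Distances from D: A:2, B:2, C:1, E:2, F:2, G:2, H:2, I:1. Sum = 14.
n = 9, so closeness = 8/14 = 4/7.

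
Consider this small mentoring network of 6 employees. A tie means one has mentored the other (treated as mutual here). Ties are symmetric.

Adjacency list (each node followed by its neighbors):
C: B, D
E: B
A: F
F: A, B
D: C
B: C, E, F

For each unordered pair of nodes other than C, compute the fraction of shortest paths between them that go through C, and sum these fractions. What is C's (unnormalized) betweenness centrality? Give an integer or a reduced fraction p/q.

4

Pairs whose geodesics pass through C — D–B: 1; D–E: 1; D–F: 1; D–A: 1.
All other pairs contribute 0.
Summing the contributions gives betweenness(C) = 4.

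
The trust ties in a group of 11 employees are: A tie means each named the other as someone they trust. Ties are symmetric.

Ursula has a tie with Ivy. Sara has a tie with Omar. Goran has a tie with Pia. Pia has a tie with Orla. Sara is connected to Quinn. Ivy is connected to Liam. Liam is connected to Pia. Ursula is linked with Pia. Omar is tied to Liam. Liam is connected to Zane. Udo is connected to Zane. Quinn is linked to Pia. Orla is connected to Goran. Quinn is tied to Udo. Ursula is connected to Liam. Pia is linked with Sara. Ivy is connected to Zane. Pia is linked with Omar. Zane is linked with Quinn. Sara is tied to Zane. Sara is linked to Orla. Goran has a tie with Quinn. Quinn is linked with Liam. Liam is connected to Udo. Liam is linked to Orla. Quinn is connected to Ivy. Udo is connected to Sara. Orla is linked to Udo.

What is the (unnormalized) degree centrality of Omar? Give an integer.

Omar is directly tied to Liam, Pia, and Sara. That is 3 neighbors, so the degree of Omar is 3.

3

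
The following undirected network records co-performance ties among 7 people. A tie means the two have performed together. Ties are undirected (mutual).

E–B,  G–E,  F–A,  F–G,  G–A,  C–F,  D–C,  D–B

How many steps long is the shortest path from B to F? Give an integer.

One shortest route is B – D – C – F, which uses 3 edges, and at distance 2 from B we only reach {C, G}, which does not include F. So d(B,F) = 3.

3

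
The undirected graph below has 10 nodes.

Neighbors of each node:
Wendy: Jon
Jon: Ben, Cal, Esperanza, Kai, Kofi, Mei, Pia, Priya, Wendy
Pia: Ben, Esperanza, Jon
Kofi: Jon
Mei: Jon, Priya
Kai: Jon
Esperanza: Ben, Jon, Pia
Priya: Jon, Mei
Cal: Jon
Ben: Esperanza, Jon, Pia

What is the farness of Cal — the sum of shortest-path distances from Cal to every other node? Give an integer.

17

Distances from Cal: Ben:2, Esperanza:2, Jon:1, Kai:2, Kofi:2, Mei:2, Pia:2, Priya:2, Wendy:2.
Sum = 2 + 2 + 1 + 2 + 2 + 2 + 2 + 2 + 2 = 17.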